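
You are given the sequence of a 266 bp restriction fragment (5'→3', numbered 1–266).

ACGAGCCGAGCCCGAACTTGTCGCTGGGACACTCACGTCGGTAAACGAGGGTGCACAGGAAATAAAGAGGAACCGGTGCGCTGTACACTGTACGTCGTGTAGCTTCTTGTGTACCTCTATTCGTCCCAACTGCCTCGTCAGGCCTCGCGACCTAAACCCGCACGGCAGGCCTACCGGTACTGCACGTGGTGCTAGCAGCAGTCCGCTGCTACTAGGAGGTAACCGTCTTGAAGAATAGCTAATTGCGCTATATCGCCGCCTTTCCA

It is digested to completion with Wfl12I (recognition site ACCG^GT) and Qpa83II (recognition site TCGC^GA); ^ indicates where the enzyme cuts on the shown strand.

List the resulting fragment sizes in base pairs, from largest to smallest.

Wfl12I sites (ACCGGT) start at positions 72, 173.
Wfl12I cuts after base 4 of each site, so after positions 75, 176.
The Qpa83II site (TCGCGA) starts at position 145.
Qpa83II cuts after base 4 of each site, so after position 148.
Combined cut positions: 75, 148, 176.
Linear molecule, 3 cuts → 4 fragments:
  1–75 → 75 bp
  76–148 → 73 bp
  149–176 → 28 bp
  177–266 → 90 bp
Sorted largest to smallest: 90, 75, 73, 28 bp.

90, 75, 73, 28 bp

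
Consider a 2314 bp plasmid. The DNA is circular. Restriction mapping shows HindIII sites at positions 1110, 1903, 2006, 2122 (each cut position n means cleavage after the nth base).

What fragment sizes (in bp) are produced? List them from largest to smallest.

Circular molecule, 4 cuts → 4 fragments:
  1903 − 1110 = 793 bp
  2006 − 1903 = 103 bp
  2122 − 2006 = 116 bp
  wrap: 2314 − 2122 + 1110 = 1302 bp
Sorted largest to smallest: 1302, 793, 116, 103 bp.

1302, 793, 116, 103 bp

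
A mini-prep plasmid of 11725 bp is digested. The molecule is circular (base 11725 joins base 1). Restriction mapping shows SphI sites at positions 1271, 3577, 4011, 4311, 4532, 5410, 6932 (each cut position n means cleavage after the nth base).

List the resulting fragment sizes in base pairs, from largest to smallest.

6064, 2306, 1522, 878, 434, 300, 221 bp

Circular molecule, 7 cuts → 7 fragments:
  3577 − 1271 = 2306 bp
  4011 − 3577 = 434 bp
  4311 − 4011 = 300 bp
  4532 − 4311 = 221 bp
  5410 − 4532 = 878 bp
  6932 − 5410 = 1522 bp
  wrap: 11725 − 6932 + 1271 = 6064 bp
Sorted largest to smallest: 6064, 2306, 1522, 878, 434, 300, 221 bp.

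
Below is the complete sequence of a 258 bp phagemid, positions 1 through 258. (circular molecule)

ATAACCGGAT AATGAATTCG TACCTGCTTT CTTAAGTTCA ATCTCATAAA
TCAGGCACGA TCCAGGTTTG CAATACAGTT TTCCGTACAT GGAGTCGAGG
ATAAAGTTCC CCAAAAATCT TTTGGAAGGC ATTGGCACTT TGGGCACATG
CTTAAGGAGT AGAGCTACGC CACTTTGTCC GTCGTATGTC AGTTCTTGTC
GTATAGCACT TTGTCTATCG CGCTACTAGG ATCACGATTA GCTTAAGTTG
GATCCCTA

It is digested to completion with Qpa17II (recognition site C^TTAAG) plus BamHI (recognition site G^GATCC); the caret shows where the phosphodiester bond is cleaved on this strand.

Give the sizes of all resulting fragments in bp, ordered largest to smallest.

Qpa17II sites (CTTAAG) start at positions 31, 151, 242.
Qpa17II cuts after the first base of each site, so after positions 31, 151, 242.
The BamHI site (GGATCC) starts at position 250.
BamHI cuts after the first base of each site, so after position 250.
Combined cut positions: 31, 151, 242, 250.
Circular molecule, 4 cuts → 4 fragments:
  32–151 → 120 bp
  152–242 → 91 bp
  243–250 → 8 bp
  251–258 then 1–31 → 8 + 31 = 39 bp
Sorted largest to smallest: 120, 91, 39, 8 bp.

120, 91, 39, 8 bp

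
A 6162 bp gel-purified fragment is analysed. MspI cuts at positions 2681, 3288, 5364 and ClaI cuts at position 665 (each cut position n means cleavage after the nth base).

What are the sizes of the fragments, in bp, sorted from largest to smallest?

Combined cut positions (sorted): 665, 2681, 3288, 5364.
Linear molecule, 4 cuts → 5 fragments:
  665 − 0 = 665 bp
  2681 − 665 = 2016 bp
  3288 − 2681 = 607 bp
  5364 − 3288 = 2076 bp
  6162 − 5364 = 798 bp
Sorted largest to smallest: 2076, 2016, 798, 665, 607 bp.

2076, 2016, 798, 665, 607 bp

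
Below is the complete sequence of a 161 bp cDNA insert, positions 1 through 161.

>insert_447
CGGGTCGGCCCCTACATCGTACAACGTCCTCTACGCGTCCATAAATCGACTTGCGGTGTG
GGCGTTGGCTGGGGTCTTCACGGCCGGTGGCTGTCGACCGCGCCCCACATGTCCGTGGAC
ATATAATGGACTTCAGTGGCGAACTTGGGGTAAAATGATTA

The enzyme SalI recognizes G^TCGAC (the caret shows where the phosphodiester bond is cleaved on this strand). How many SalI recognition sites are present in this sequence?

1

GTCGAC occurs starting at position 93.
SalI cuts at 1 site.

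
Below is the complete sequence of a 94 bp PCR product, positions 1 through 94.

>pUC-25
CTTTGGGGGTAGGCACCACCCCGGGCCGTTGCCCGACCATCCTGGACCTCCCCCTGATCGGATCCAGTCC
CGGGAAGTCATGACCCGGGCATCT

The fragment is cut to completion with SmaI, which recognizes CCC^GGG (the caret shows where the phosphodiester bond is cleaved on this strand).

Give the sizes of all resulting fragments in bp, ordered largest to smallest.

49, 22, 15, 8 bp

SmaI sites (CCCGGG) start at positions 20, 69, 84.
SmaI cuts after base 3 of each site, so after positions 22, 71, 86.
Linear molecule, 3 cuts → 4 fragments:
  1–22 → 22 bp
  23–71 → 49 bp
  72–86 → 15 bp
  87–94 → 8 bp
Sorted largest to smallest: 49, 22, 15, 8 bp.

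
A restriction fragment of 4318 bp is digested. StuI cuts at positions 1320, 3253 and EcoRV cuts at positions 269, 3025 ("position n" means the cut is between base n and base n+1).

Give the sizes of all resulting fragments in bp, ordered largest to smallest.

1705, 1065, 1051, 269, 228 bp

Combined cut positions (sorted): 269, 1320, 3025, 3253.
Linear molecule, 4 cuts → 5 fragments:
  269 − 0 = 269 bp
  1320 − 269 = 1051 bp
  3025 − 1320 = 1705 bp
  3253 − 3025 = 228 bp
  4318 − 3253 = 1065 bp
Sorted largest to smallest: 1705, 1065, 1051, 269, 228 bp.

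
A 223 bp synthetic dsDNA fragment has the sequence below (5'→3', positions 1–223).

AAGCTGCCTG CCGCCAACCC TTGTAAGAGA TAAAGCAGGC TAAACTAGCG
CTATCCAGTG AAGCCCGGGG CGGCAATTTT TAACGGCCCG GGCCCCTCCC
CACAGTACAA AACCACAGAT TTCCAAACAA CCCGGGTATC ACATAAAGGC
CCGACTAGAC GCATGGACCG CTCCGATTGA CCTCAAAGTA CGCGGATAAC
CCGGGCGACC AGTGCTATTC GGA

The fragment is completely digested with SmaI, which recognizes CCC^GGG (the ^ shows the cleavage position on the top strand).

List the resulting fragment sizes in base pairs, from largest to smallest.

69, 66, 44, 23, 21 bp

SmaI sites (CCCGGG) start at positions 64, 87, 131, 200.
SmaI cuts after base 3 of each site, so after positions 66, 89, 133, 202.
Linear molecule, 4 cuts → 5 fragments:
  1–66 → 66 bp
  67–89 → 23 bp
  90–133 → 44 bp
  134–202 → 69 bp
  203–223 → 21 bp
Sorted largest to smallest: 69, 66, 44, 23, 21 bp.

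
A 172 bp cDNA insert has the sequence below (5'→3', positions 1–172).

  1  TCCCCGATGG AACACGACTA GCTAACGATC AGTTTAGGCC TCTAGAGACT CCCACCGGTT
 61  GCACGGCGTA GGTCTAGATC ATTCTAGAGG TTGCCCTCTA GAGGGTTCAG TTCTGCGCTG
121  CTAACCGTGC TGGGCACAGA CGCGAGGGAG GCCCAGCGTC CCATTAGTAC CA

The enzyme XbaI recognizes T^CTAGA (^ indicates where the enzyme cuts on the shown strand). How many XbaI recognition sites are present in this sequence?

4

TCTAGA occurs starting at positions 41, 73, 83, 97.
XbaI cuts at 4 sites.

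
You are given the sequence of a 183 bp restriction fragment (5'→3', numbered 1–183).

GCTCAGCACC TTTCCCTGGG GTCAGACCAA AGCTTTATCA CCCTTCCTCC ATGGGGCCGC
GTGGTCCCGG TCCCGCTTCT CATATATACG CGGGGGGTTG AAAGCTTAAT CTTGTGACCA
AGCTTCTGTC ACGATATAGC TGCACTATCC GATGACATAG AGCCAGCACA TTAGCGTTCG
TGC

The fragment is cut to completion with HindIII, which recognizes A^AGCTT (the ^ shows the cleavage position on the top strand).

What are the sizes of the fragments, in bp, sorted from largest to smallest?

72, 63, 30, 18 bp

HindIII sites (AAGCTT) start at positions 30, 102, 120.
HindIII cuts after the first base of each site, so after positions 30, 102, 120.
Linear molecule, 3 cuts → 4 fragments:
  1–30 → 30 bp
  31–102 → 72 bp
  103–120 → 18 bp
  121–183 → 63 bp
Sorted largest to smallest: 72, 63, 30, 18 bp.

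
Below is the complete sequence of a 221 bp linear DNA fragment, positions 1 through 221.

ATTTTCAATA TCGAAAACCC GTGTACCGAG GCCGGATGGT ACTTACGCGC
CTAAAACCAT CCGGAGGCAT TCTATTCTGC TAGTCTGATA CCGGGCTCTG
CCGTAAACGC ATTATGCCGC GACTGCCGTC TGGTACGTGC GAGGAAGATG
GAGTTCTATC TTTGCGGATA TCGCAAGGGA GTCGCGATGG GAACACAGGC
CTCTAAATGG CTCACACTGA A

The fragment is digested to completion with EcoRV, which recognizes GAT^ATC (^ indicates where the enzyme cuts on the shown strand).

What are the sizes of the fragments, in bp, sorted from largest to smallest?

The EcoRV site (GATATC) starts at position 167.
EcoRV cuts after base 3 of each site, so after position 169.
Linear molecule, 1 cut → 2 fragments:
  1–169 → 169 bp
  170–221 → 52 bp
Sorted largest to smallest: 169, 52 bp.

169, 52 bp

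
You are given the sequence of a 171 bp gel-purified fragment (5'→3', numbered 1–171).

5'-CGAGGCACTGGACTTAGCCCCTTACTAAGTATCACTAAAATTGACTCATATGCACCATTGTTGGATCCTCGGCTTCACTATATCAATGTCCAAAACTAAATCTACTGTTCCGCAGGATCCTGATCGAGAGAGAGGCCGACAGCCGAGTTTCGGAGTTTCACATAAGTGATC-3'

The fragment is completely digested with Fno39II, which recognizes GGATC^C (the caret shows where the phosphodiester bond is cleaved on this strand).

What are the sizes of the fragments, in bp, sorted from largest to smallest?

67, 52, 52 bp

Fno39II sites (GGATCC) start at positions 63, 115.
Fno39II cuts after base 5 of each site (before the last base), so after positions 67, 119.
Linear molecule, 2 cuts → 3 fragments:
  1–67 → 67 bp
  68–119 → 52 bp
  120–171 → 52 bp
Sorted largest to smallest: 67, 52, 52 bp.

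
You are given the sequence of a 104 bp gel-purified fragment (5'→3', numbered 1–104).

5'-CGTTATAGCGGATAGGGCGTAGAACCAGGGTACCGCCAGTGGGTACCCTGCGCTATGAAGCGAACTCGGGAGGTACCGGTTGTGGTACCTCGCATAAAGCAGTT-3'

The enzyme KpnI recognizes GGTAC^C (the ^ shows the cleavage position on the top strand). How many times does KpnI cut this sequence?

GGTACC occurs starting at positions 29, 42, 72, 84.
KpnI cuts at 4 sites.

4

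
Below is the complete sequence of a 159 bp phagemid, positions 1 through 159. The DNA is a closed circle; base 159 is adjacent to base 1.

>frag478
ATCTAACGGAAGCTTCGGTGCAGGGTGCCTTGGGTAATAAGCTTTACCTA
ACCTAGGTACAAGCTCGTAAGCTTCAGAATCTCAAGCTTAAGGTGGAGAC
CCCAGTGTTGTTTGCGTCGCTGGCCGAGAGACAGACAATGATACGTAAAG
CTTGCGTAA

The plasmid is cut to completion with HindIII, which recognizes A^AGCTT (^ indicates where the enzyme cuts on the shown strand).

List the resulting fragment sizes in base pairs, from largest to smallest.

64, 30, 29, 21, 15 bp

HindIII sites (AAGCTT) start at positions 10, 39, 69, 84, 148.
HindIII cuts after the first base of each site, so after positions 10, 39, 69, 84, 148.
Circular molecule, 5 cuts → 5 fragments:
  11–39 → 29 bp
  40–69 → 30 bp
  70–84 → 15 bp
  85–148 → 64 bp
  149–159 then 1–10 → 11 + 10 = 21 bp
Sorted largest to smallest: 64, 30, 29, 21, 15 bp.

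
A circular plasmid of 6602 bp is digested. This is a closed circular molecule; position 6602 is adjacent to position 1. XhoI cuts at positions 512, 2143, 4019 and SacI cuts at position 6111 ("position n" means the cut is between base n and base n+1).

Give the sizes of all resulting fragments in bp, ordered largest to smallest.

Combined cut positions (sorted): 512, 2143, 4019, 6111.
Circular molecule, 4 cuts → 4 fragments:
  2143 − 512 = 1631 bp
  4019 − 2143 = 1876 bp
  6111 − 4019 = 2092 bp
  wrap: 6602 − 6111 + 512 = 1003 bp
Sorted largest to smallest: 2092, 1876, 1631, 1003 bp.

2092, 1876, 1631, 1003 bp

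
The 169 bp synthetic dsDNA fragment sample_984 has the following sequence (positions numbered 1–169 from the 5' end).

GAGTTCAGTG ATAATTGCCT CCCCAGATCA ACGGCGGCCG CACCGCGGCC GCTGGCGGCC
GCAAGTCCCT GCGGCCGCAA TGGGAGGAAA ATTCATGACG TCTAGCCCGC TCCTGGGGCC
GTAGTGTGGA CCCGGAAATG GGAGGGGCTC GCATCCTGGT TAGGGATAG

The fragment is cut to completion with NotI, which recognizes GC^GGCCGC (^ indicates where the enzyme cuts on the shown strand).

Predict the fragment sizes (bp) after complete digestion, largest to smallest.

97, 35, 16, 11, 10 bp

NotI sites (GCGGCCGC) start at positions 34, 45, 55, 71.
NotI cuts after base 2 of each site, so after positions 35, 46, 56, 72.
Linear molecule, 4 cuts → 5 fragments:
  1–35 → 35 bp
  36–46 → 11 bp
  47–56 → 10 bp
  57–72 → 16 bp
  73–169 → 97 bp
Sorted largest to smallest: 97, 35, 16, 11, 10 bp.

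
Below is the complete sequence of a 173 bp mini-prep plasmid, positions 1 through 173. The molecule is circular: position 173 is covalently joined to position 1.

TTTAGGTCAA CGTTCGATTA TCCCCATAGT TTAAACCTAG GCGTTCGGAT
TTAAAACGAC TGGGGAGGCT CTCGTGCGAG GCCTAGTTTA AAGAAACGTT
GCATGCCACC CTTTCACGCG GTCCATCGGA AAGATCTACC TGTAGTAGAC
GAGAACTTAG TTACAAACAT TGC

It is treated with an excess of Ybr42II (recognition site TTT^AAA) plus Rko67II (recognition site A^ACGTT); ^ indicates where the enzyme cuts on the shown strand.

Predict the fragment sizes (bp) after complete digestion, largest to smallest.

87, 37, 23, 20, 6 bp

Ybr42II sites (TTTAAA) start at positions 30, 50, 87.
Ybr42II cuts after base 3 of each site, so after positions 32, 52, 89.
Rko67II sites (AACGTT) start at positions 9, 95.
Rko67II cuts after the first base of each site, so after positions 9, 95.
Combined cut positions: 9, 32, 52, 89, 95.
Circular molecule, 5 cuts → 5 fragments:
  10–32 → 23 bp
  33–52 → 20 bp
  53–89 → 37 bp
  90–95 → 6 bp
  96–173 then 1–9 → 78 + 9 = 87 bp
Sorted largest to smallest: 87, 37, 23, 20, 6 bp.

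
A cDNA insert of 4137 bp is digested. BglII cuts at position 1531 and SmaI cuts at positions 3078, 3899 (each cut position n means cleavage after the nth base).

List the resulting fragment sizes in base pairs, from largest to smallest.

Combined cut positions (sorted): 1531, 3078, 3899.
Linear molecule, 3 cuts → 4 fragments:
  1531 − 0 = 1531 bp
  3078 − 1531 = 1547 bp
  3899 − 3078 = 821 bp
  4137 − 3899 = 238 bp
Sorted largest to smallest: 1547, 1531, 821, 238 bp.

1547, 1531, 821, 238 bp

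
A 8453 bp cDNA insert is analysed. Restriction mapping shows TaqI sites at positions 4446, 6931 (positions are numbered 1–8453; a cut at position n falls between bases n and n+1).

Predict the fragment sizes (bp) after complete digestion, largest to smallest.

4446, 2485, 1522 bp

Linear molecule, 2 cuts → 3 fragments:
  4446 − 0 = 4446 bp
  6931 − 4446 = 2485 bp
  8453 − 6931 = 1522 bp
Sorted largest to smallest: 4446, 2485, 1522 bp.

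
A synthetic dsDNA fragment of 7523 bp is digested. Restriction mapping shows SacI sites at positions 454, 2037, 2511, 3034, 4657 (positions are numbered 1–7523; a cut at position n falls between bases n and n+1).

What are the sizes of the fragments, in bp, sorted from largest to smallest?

Linear molecule, 5 cuts → 6 fragments:
  454 − 0 = 454 bp
  2037 − 454 = 1583 bp
  2511 − 2037 = 474 bp
  3034 − 2511 = 523 bp
  4657 − 3034 = 1623 bp
  7523 − 4657 = 2866 bp
Sorted largest to smallest: 2866, 1623, 1583, 523, 474, 454 bp.

2866, 1623, 1583, 523, 474, 454 bp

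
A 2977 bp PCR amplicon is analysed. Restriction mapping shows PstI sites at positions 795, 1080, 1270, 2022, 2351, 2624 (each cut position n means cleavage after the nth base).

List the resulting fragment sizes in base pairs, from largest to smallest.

795, 752, 353, 329, 285, 273, 190 bp

Linear molecule, 6 cuts → 7 fragments:
  795 − 0 = 795 bp
  1080 − 795 = 285 bp
  1270 − 1080 = 190 bp
  2022 − 1270 = 752 bp
  2351 − 2022 = 329 bp
  2624 − 2351 = 273 bp
  2977 − 2624 = 353 bp
Sorted largest to smallest: 795, 752, 353, 329, 285, 273, 190 bp.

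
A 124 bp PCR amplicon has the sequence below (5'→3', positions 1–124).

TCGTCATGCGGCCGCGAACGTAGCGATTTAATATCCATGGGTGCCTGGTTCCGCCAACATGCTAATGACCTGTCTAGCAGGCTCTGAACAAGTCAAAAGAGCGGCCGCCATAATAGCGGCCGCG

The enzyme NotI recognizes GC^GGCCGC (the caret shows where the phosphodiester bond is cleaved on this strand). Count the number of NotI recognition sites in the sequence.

GCGGCCGC occurs starting at positions 8, 101, 116.
NotI cuts at 3 sites.

3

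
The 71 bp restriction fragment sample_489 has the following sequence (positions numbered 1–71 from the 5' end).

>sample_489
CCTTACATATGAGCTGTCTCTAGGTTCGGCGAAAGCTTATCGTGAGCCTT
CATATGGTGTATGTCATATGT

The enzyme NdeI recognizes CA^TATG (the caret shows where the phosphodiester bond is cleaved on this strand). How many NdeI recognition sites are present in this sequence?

CATATG occurs starting at positions 6, 51, 65.
NdeI cuts at 3 sites.

3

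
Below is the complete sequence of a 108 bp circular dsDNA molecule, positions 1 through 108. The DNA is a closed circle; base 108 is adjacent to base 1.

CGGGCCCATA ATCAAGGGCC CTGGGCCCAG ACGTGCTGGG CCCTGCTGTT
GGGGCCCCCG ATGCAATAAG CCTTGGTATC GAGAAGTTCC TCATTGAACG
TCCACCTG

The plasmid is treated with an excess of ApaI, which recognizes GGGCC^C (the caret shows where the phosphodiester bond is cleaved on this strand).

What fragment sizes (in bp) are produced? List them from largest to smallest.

58, 15, 14, 14, 7 bp

ApaI sites (GGGCCC) start at positions 2, 16, 23, 38, 52.
ApaI cuts after base 5 of each site (before the last base), so after positions 6, 20, 27, 42, 56.
Circular molecule, 5 cuts → 5 fragments:
  7–20 → 14 bp
  21–27 → 7 bp
  28–42 → 15 bp
  43–56 → 14 bp
  57–108 then 1–6 → 52 + 6 = 58 bp
Sorted largest to smallest: 58, 15, 14, 14, 7 bp.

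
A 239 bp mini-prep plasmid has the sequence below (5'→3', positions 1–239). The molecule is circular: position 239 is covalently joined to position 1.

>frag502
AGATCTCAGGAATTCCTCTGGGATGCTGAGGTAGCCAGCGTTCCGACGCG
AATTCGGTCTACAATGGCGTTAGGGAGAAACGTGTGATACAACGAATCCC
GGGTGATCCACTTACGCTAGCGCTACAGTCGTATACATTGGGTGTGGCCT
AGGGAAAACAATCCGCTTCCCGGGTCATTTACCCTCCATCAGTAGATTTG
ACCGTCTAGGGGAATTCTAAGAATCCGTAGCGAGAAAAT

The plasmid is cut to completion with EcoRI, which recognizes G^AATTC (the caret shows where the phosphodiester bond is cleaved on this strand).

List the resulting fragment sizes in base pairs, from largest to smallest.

EcoRI sites (GAATTC) start at positions 10, 50, 212.
EcoRI cuts after the first base of each site, so after positions 10, 50, 212.
Circular molecule, 3 cuts → 3 fragments:
  11–50 → 40 bp
  51–212 → 162 bp
  213–239 then 1–10 → 27 + 10 = 37 bp
Sorted largest to smallest: 162, 40, 37 bp.

162, 40, 37 bp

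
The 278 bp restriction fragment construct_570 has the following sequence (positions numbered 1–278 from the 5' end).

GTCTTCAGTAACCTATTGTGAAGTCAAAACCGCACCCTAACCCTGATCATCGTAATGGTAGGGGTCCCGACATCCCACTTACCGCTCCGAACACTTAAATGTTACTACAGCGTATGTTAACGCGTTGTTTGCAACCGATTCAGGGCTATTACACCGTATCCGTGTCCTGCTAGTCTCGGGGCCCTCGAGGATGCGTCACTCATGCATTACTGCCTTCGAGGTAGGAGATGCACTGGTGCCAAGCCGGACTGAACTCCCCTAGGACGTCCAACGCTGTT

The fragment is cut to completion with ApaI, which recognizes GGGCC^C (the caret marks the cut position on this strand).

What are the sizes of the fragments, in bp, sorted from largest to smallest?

The ApaI site (GGGCCC) starts at position 179.
ApaI cuts after base 5 of each site (before the last base), so after position 183.
Linear molecule, 1 cut → 2 fragments:
  1–183 → 183 bp
  184–278 → 95 bp
Sorted largest to smallest: 183, 95 bp.

183, 95 bp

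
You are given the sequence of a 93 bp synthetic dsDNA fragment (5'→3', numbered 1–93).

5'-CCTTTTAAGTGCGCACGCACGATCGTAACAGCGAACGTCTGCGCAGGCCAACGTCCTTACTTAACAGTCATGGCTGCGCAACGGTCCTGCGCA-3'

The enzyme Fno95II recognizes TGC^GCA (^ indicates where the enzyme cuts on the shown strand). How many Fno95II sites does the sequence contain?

TGCGCA occurs starting at positions 10, 40, 75, 88.
Fno95II cuts at 4 sites.

4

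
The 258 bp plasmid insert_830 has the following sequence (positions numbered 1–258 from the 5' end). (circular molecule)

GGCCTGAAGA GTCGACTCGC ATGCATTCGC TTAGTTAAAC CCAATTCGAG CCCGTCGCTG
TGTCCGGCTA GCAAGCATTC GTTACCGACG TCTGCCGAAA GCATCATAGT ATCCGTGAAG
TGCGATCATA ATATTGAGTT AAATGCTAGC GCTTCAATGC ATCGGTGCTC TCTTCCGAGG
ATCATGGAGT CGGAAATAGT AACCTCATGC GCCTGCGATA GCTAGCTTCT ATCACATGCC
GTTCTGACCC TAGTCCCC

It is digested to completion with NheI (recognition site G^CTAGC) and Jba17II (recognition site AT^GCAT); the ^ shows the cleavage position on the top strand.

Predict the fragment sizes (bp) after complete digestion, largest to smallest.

NheI sites (GCTAGC) start at positions 67, 145, 221.
NheI cuts after the first base of each site, so after positions 67, 145, 221.
Jba17II sites (ATGCAT) start at positions 21, 157.
Jba17II cuts after base 2 of each site, so after positions 22, 158.
Combined cut positions: 22, 67, 145, 158, 221.
Circular molecule, 5 cuts → 5 fragments:
  23–67 → 45 bp
  68–145 → 78 bp
  146–158 → 13 bp
  159–221 → 63 bp
  222–258 then 1–22 → 37 + 22 = 59 bp
Sorted largest to smallest: 78, 63, 59, 45, 13 bp.

78, 63, 59, 45, 13 bp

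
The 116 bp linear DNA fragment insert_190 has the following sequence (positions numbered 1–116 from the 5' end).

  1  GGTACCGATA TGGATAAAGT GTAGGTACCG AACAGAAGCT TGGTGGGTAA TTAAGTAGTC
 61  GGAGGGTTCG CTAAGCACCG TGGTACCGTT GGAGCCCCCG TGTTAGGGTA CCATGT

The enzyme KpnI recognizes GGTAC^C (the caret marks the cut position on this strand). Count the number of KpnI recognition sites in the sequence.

4

GGTACC occurs starting at positions 1, 24, 82, 107.
KpnI cuts at 4 sites.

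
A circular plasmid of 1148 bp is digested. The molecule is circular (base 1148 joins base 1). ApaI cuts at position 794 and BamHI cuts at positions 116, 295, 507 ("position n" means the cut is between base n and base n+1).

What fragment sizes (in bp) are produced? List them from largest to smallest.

Combined cut positions (sorted): 116, 295, 507, 794.
Circular molecule, 4 cuts → 4 fragments:
  295 − 116 = 179 bp
  507 − 295 = 212 bp
  794 − 507 = 287 bp
  wrap: 1148 − 794 + 116 = 470 bp
Sorted largest to smallest: 470, 287, 212, 179 bp.

470, 287, 212, 179 bp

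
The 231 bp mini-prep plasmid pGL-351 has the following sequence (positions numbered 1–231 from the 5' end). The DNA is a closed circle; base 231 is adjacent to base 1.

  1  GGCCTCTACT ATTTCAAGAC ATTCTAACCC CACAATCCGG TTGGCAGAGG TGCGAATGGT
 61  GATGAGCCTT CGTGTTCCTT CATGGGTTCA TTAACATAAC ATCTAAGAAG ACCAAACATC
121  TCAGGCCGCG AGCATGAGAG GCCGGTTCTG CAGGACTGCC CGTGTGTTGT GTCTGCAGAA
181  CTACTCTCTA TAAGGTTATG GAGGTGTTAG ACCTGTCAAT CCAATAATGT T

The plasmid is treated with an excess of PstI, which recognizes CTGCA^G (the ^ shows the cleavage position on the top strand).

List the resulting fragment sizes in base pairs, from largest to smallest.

PstI sites (CTGCAG) start at positions 148, 173.
PstI cuts after base 5 of each site (before the last base), so after positions 152, 177.
Circular molecule, 2 cuts → 2 fragments:
  153–177 → 25 bp
  178–231 then 1–152 → 54 + 152 = 206 bp
Sorted largest to smallest: 206, 25 bp.

206, 25 bp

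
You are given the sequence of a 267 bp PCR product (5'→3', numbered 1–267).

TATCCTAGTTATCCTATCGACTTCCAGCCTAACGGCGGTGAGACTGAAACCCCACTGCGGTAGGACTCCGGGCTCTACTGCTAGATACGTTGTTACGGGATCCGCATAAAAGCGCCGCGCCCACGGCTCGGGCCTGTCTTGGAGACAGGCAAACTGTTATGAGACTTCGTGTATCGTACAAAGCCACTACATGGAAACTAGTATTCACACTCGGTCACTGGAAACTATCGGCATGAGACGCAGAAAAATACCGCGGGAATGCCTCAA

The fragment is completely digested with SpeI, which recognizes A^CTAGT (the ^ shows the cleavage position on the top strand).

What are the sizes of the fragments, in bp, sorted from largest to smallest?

The SpeI site (ACTAGT) starts at position 197.
SpeI cuts after the first base of each site, so after position 197.
Linear molecule, 1 cut → 2 fragments:
  1–197 → 197 bp
  198–267 → 70 bp
Sorted largest to smallest: 197, 70 bp.

197, 70 bp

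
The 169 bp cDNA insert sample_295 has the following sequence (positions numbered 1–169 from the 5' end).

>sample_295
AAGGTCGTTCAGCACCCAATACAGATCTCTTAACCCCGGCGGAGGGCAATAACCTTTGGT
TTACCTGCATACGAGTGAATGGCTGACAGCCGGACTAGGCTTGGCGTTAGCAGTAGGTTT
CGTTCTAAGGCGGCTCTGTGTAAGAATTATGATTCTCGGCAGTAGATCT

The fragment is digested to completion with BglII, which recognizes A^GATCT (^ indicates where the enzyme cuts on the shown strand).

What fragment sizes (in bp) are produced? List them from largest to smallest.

BglII sites (AGATCT) start at positions 23, 164.
BglII cuts after the first base of each site, so after positions 23, 164.
Linear molecule, 2 cuts → 3 fragments:
  1–23 → 23 bp
  24–164 → 141 bp
  165–169 → 5 bp
Sorted largest to smallest: 141, 23, 5 bp.

141, 23, 5 bp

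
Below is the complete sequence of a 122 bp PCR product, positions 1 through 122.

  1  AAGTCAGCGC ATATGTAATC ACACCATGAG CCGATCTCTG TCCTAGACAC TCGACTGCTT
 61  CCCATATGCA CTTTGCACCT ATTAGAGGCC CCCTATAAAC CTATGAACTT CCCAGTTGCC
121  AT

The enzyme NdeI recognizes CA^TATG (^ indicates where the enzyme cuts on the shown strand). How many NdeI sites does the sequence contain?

CATATG occurs starting at positions 10, 63.
NdeI cuts at 2 sites.

2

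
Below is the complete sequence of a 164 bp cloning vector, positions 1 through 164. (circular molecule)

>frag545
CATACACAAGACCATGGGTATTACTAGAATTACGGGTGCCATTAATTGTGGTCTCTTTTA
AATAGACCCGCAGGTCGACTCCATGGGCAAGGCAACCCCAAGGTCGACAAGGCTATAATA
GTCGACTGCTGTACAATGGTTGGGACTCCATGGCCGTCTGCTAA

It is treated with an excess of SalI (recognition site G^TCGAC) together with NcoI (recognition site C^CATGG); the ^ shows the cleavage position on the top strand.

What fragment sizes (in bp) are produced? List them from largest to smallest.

62, 28, 27, 22, 18, 7 bp

SalI sites (GTCGAC) start at positions 74, 103, 121.
SalI cuts after the first base of each site, so after positions 74, 103, 121.
NcoI sites (CCATGG) start at positions 12, 81, 148.
NcoI cuts after the first base of each site, so after positions 12, 81, 148.
Combined cut positions: 12, 74, 81, 103, 121, 148.
Circular molecule, 6 cuts → 6 fragments:
  13–74 → 62 bp
  75–81 → 7 bp
  82–103 → 22 bp
  104–121 → 18 bp
  122–148 → 27 bp
  149–164 then 1–12 → 16 + 12 = 28 bp
Sorted largest to smallest: 62, 28, 27, 22, 18, 7 bp.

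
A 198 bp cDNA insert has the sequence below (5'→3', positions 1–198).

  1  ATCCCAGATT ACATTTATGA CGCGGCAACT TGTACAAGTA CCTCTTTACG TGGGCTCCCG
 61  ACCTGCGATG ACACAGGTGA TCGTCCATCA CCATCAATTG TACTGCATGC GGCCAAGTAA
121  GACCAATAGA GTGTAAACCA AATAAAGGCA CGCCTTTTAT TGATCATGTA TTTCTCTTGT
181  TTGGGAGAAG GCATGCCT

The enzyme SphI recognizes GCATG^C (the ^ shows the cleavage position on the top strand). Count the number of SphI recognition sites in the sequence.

2

GCATGC occurs starting at positions 105, 191.
SphI cuts at 2 sites.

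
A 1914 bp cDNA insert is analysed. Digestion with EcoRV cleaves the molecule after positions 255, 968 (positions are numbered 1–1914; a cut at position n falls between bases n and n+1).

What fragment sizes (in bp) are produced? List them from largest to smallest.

Linear molecule, 2 cuts → 3 fragments:
  255 − 0 = 255 bp
  968 − 255 = 713 bp
  1914 − 968 = 946 bp
Sorted largest to smallest: 946, 713, 255 bp.

946, 713, 255 bp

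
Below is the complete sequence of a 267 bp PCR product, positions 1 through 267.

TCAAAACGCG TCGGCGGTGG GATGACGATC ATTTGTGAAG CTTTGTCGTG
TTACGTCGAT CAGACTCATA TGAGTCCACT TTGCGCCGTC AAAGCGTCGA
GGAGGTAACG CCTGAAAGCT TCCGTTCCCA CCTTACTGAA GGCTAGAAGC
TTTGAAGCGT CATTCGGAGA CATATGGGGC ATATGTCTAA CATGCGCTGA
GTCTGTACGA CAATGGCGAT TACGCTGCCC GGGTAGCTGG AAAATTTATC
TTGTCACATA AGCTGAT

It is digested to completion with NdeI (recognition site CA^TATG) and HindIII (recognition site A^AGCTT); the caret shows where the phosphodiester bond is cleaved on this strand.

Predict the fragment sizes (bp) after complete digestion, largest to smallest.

86, 48, 38, 31, 30, 25, 9 bp

NdeI sites (CATATG) start at positions 67, 171, 180.
NdeI cuts after base 2 of each site, so after positions 68, 172, 181.
HindIII sites (AAGCTT) start at positions 38, 116, 147.
HindIII cuts after the first base of each site, so after positions 38, 116, 147.
Combined cut positions: 38, 68, 116, 147, 172, 181.
Linear molecule, 6 cuts → 7 fragments:
  1–38 → 38 bp
  39–68 → 30 bp
  69–116 → 48 bp
  117–147 → 31 bp
  148–172 → 25 bp
  173–181 → 9 bp
  182–267 → 86 bp
Sorted largest to smallest: 86, 48, 38, 31, 30, 25, 9 bp.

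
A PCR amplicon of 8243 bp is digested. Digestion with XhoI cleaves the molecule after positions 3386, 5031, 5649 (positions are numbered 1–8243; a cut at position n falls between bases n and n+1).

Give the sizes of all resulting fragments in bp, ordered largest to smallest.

3386, 2594, 1645, 618 bp

Linear molecule, 3 cuts → 4 fragments:
  3386 − 0 = 3386 bp
  5031 − 3386 = 1645 bp
  5649 − 5031 = 618 bp
  8243 − 5649 = 2594 bp
Sorted largest to smallest: 3386, 2594, 1645, 618 bp.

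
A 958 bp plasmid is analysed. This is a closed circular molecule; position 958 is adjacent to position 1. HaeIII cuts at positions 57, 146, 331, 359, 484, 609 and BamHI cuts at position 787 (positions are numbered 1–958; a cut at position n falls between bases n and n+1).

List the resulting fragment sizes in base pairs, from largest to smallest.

228, 185, 178, 125, 125, 89, 28 bp

Combined cut positions (sorted): 57, 146, 331, 359, 484, 609, 787.
Circular molecule, 7 cuts → 7 fragments:
  146 − 57 = 89 bp
  331 − 146 = 185 bp
  359 − 331 = 28 bp
  484 − 359 = 125 bp
  609 − 484 = 125 bp
  787 − 609 = 178 bp
  wrap: 958 − 787 + 57 = 228 bp
Sorted largest to smallest: 228, 185, 178, 125, 125, 89, 28 bp.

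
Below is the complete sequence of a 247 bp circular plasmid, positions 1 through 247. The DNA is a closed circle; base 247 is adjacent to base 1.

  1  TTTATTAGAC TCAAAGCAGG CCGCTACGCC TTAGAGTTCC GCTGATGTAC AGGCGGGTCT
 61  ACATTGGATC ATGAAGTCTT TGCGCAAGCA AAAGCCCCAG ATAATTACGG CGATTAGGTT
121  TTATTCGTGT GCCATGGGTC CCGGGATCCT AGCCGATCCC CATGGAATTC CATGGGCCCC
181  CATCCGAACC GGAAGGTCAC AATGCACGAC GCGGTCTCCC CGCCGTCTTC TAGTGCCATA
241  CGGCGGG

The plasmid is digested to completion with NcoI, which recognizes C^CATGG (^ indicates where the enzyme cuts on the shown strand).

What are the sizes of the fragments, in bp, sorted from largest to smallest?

209, 28, 10 bp

NcoI sites (CCATGG) start at positions 132, 160, 170.
NcoI cuts after the first base of each site, so after positions 132, 160, 170.
Circular molecule, 3 cuts → 3 fragments:
  133–160 → 28 bp
  161–170 → 10 bp
  171–247 then 1–132 → 77 + 132 = 209 bp
Sorted largest to smallest: 209, 28, 10 bp.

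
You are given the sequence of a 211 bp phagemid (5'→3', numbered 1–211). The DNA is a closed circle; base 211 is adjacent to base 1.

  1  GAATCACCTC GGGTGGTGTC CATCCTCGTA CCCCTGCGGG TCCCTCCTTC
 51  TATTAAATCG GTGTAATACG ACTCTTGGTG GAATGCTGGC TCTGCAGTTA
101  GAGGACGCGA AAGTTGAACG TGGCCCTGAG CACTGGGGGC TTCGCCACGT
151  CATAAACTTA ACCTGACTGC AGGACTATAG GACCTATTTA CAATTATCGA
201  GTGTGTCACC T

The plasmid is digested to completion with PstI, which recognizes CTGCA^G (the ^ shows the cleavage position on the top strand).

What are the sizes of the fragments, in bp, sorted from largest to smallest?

136, 75 bp

PstI sites (CTGCAG) start at positions 92, 167.
PstI cuts after base 5 of each site (before the last base), so after positions 96, 171.
Circular molecule, 2 cuts → 2 fragments:
  97–171 → 75 bp
  172–211 then 1–96 → 40 + 96 = 136 bp
Sorted largest to smallest: 136, 75 bp.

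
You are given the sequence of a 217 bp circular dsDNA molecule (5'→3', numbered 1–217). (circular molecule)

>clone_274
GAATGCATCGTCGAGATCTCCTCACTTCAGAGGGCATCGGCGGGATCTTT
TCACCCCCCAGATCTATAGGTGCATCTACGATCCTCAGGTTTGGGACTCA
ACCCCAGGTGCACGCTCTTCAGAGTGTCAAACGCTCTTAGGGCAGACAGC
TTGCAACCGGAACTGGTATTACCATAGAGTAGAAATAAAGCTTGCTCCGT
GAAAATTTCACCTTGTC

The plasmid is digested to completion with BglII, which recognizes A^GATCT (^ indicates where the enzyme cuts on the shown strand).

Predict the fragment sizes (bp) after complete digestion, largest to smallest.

BglII sites (AGATCT) start at positions 14, 60.
BglII cuts after the first base of each site, so after positions 14, 60.
Circular molecule, 2 cuts → 2 fragments:
  15–60 → 46 bp
  61–217 then 1–14 → 157 + 14 = 171 bp
Sorted largest to smallest: 171, 46 bp.

171, 46 bp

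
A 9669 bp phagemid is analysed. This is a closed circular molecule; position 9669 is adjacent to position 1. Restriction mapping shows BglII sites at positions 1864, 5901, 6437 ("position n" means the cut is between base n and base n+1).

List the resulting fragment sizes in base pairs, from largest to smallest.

5096, 4037, 536 bp

Circular molecule, 3 cuts → 3 fragments:
  5901 − 1864 = 4037 bp
  6437 − 5901 = 536 bp
  wrap: 9669 − 6437 + 1864 = 5096 bp
Sorted largest to smallest: 5096, 4037, 536 bp.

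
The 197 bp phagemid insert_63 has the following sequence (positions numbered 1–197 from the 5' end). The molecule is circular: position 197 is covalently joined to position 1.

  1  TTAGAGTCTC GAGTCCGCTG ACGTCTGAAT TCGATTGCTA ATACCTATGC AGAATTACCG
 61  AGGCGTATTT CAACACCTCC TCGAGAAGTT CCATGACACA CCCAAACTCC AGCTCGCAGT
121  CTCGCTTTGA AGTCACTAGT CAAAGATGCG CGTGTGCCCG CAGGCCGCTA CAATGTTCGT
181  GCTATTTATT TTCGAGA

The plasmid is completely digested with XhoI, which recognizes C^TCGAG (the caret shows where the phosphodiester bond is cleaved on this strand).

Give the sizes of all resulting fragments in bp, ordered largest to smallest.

XhoI sites (CTCGAG) start at positions 8, 80.
XhoI cuts after the first base of each site, so after positions 8, 80.
Circular molecule, 2 cuts → 2 fragments:
  9–80 → 72 bp
  81–197 then 1–8 → 117 + 8 = 125 bp
Sorted largest to smallest: 125, 72 bp.

125, 72 bp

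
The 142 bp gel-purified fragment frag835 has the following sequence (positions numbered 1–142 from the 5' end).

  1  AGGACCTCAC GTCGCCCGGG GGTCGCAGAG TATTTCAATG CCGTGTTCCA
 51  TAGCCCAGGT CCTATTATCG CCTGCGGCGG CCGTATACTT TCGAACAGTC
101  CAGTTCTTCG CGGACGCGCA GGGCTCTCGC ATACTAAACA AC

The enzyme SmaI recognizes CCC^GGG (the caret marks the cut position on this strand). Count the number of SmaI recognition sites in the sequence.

CCCGGG occurs starting at position 15.
SmaI cuts at 1 site.

1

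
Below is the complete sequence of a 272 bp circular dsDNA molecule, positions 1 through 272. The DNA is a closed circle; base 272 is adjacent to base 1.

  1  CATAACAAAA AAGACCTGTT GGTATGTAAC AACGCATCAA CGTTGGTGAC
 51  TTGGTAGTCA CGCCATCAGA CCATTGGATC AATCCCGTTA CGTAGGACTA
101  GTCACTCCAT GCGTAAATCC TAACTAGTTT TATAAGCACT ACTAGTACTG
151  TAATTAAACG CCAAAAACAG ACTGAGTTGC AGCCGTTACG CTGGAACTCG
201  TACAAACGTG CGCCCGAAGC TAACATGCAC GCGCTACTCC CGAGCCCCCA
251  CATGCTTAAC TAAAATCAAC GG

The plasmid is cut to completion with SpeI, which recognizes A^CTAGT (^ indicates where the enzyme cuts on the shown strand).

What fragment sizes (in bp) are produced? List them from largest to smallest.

SpeI sites (ACTAGT) start at positions 97, 123, 141.
SpeI cuts after the first base of each site, so after positions 97, 123, 141.
Circular molecule, 3 cuts → 3 fragments:
  98–123 → 26 bp
  124–141 → 18 bp
  142–272 then 1–97 → 131 + 97 = 228 bp
Sorted largest to smallest: 228, 26, 18 bp.

228, 26, 18 bp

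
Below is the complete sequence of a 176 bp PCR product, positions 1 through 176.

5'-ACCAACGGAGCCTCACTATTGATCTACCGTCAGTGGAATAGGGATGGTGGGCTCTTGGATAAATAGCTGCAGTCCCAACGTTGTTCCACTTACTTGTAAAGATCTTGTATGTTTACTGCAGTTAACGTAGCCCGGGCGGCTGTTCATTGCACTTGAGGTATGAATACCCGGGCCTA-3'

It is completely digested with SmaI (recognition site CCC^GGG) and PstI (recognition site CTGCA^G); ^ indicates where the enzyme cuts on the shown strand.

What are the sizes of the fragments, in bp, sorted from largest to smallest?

71, 49, 36, 13, 7 bp

SmaI sites (CCCGGG) start at positions 131, 167.
SmaI cuts after base 3 of each site, so after positions 133, 169.
PstI sites (CTGCAG) start at positions 67, 116.
PstI cuts after base 5 of each site (before the last base), so after positions 71, 120.
Combined cut positions: 71, 120, 133, 169.
Linear molecule, 4 cuts → 5 fragments:
  1–71 → 71 bp
  72–120 → 49 bp
  121–133 → 13 bp
  134–169 → 36 bp
  170–176 → 7 bp
Sorted largest to smallest: 71, 49, 36, 13, 7 bp.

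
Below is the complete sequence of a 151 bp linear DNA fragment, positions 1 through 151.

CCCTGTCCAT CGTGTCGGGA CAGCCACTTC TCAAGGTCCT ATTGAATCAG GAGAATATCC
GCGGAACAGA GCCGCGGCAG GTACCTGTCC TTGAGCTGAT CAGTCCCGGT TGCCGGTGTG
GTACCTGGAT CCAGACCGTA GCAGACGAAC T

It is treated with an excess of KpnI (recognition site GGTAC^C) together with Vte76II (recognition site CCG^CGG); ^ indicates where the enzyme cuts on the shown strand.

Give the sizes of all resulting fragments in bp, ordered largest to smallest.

61, 40, 27, 13, 10 bp

KpnI sites (GGTACC) start at positions 80, 120.
KpnI cuts after base 5 of each site (before the last base), so after positions 84, 124.
Vte76II sites (CCGCGG) start at positions 59, 72.
Vte76II cuts after base 3 of each site, so after positions 61, 74.
Combined cut positions: 61, 74, 84, 124.
Linear molecule, 4 cuts → 5 fragments:
  1–61 → 61 bp
  62–74 → 13 bp
  75–84 → 10 bp
  85–124 → 40 bp
  125–151 → 27 bp
Sorted largest to smallest: 61, 40, 27, 13, 10 bp.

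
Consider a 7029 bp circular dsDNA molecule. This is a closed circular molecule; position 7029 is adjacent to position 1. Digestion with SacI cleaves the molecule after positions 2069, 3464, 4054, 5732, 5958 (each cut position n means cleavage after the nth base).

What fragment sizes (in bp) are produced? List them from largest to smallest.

Circular molecule, 5 cuts → 5 fragments:
  3464 − 2069 = 1395 bp
  4054 − 3464 = 590 bp
  5732 − 4054 = 1678 bp
  5958 − 5732 = 226 bp
  wrap: 7029 − 5958 + 2069 = 3140 bp
Sorted largest to smallest: 3140, 1678, 1395, 590, 226 bp.

3140, 1678, 1395, 590, 226 bp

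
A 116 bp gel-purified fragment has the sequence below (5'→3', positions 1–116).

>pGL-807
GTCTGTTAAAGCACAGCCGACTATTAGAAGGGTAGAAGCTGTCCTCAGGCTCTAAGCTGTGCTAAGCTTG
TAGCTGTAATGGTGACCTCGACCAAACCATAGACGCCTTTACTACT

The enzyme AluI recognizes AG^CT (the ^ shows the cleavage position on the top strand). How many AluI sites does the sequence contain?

AGCT occurs starting at positions 37, 55, 65, 72.
AluI cuts at 4 sites.

4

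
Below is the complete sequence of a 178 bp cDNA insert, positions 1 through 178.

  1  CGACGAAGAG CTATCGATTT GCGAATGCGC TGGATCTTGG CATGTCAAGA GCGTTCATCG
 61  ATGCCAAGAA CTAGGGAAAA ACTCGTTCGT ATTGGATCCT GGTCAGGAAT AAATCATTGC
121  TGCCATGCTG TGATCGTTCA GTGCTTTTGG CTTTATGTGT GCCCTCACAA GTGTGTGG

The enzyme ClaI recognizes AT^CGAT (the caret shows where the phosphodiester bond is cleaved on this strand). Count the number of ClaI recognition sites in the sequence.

ATCGAT occurs starting at positions 13, 57.
ClaI cuts at 2 sites.

2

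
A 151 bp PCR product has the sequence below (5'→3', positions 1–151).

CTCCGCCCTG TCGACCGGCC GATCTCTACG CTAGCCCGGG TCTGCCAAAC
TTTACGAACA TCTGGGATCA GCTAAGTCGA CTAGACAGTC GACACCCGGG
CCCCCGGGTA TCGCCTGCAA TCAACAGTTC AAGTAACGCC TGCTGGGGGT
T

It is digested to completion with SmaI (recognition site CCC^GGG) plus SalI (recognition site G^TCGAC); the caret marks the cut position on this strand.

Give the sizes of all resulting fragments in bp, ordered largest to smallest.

46, 39, 27, 12, 10, 9, 8 bp

SmaI sites (CCCGGG) start at positions 35, 95, 103.
SmaI cuts after base 3 of each site, so after positions 37, 97, 105.
SalI sites (GTCGAC) start at positions 10, 76, 88.
SalI cuts after the first base of each site, so after positions 10, 76, 88.
Combined cut positions: 10, 37, 76, 88, 97, 105.
Linear molecule, 6 cuts → 7 fragments:
  1–10 → 10 bp
  11–37 → 27 bp
  38–76 → 39 bp
  77–88 → 12 bp
  89–97 → 9 bp
  98–105 → 8 bp
  106–151 → 46 bp
Sorted largest to smallest: 46, 39, 27, 12, 10, 9, 8 bp.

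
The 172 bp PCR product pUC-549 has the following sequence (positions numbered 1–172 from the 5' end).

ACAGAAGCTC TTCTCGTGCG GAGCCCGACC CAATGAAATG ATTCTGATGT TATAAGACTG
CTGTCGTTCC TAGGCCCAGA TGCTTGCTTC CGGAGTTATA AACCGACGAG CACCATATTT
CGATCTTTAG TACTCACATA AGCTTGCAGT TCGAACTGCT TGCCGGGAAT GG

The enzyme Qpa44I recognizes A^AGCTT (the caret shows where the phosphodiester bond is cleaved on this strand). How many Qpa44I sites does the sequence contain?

AAGCTT occurs starting at position 140.
Qpa44I cuts at 1 site.

1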